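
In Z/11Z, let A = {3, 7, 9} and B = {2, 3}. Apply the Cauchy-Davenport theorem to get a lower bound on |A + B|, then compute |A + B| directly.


Cauchy-Davenport: |A + B| ≥ min(p, |A| + |B| - 1) for A, B nonempty in Z/pZ.
|A| = 3, |B| = 2, p = 11.
CD lower bound = min(11, 3 + 2 - 1) = min(11, 4) = 4.
Compute A + B mod 11 directly:
a = 3: 3+2=5, 3+3=6
a = 7: 7+2=9, 7+3=10
a = 9: 9+2=0, 9+3=1
A + B = {0, 1, 5, 6, 9, 10}, so |A + B| = 6.
Verify: 6 ≥ 4? Yes ✓.

CD lower bound = 4, actual |A + B| = 6.


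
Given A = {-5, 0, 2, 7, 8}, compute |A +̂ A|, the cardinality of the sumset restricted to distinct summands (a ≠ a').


Restricted sumset: A +̂ A = {a + a' : a ∈ A, a' ∈ A, a ≠ a'}.
Equivalently, take A + A and drop any sum 2a that is achievable ONLY as a + a for a ∈ A (i.e. sums representable only with equal summands).
Enumerate pairs (a, a') with a < a' (symmetric, so each unordered pair gives one sum; this covers all a ≠ a'):
  -5 + 0 = -5
  -5 + 2 = -3
  -5 + 7 = 2
  -5 + 8 = 3
  0 + 2 = 2
  0 + 7 = 7
  0 + 8 = 8
  2 + 7 = 9
  2 + 8 = 10
  7 + 8 = 15
Collected distinct sums: {-5, -3, 2, 3, 7, 8, 9, 10, 15}
|A +̂ A| = 9
(Reference bound: |A +̂ A| ≥ 2|A| - 3 for |A| ≥ 2, with |A| = 5 giving ≥ 7.)

|A +̂ A| = 9


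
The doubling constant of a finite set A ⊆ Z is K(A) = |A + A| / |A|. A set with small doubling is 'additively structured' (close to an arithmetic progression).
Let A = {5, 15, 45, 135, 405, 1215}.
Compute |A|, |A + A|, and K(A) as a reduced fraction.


|A| = 6.
Compute A + A by enumerating all 36 pairs.
A + A = {10, 20, 30, 50, 60, 90, 140, 150, 180, 270, 410, 420, 450, 540, 810, 1220, 1230, 1260, 1350, 1620, 2430}, so |A + A| = 21.
K = |A + A| / |A| = 21/6 = 7/2 ≈ 3.5000.
Reference: AP of size 6 gives K = 11/6 ≈ 1.8333; a fully generic set of size 6 gives K ≈ 3.5000.

|A| = 6, |A + A| = 21, K = 21/6 = 7/2.


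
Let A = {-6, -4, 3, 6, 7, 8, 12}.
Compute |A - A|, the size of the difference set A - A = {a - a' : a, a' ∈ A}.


A - A = {a - a' : a, a' ∈ A}; |A| = 7.
Bounds: 2|A|-1 ≤ |A - A| ≤ |A|² - |A| + 1, i.e. 13 ≤ |A - A| ≤ 43.
Note: 0 ∈ A - A always (from a - a). The set is symmetric: if d ∈ A - A then -d ∈ A - A.
Enumerate nonzero differences d = a - a' with a > a' (then include -d):
Positive differences: {1, 2, 3, 4, 5, 6, 7, 9, 10, 11, 12, 13, 14, 16, 18}
Full difference set: {0} ∪ (positive diffs) ∪ (negative diffs).
|A - A| = 1 + 2·15 = 31 (matches direct enumeration: 31).

|A - A| = 31


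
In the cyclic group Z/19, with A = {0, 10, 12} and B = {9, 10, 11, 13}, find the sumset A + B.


Work in Z/19Z: reduce every sum a + b modulo 19.
Enumerate all 12 pairs:
a = 0: 0+9=9, 0+10=10, 0+11=11, 0+13=13
a = 10: 10+9=0, 10+10=1, 10+11=2, 10+13=4
a = 12: 12+9=2, 12+10=3, 12+11=4, 12+13=6
Distinct residues collected: {0, 1, 2, 3, 4, 6, 9, 10, 11, 13}
|A + B| = 10 (out of 19 total residues).

A + B = {0, 1, 2, 3, 4, 6, 9, 10, 11, 13}


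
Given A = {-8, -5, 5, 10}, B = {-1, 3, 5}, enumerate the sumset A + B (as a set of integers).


A + B = {a + b : a ∈ A, b ∈ B}.
Enumerate all |A|·|B| = 4·3 = 12 pairs (a, b) and collect distinct sums.
a = -8: -8+-1=-9, -8+3=-5, -8+5=-3
a = -5: -5+-1=-6, -5+3=-2, -5+5=0
a = 5: 5+-1=4, 5+3=8, 5+5=10
a = 10: 10+-1=9, 10+3=13, 10+5=15
Collecting distinct sums: A + B = {-9, -6, -5, -3, -2, 0, 4, 8, 9, 10, 13, 15}
|A + B| = 12

A + B = {-9, -6, -5, -3, -2, 0, 4, 8, 9, 10, 13, 15}


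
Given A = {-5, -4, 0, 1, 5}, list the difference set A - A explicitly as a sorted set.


A - A = {a - a' : a, a' ∈ A}.
Compute a - a' for each ordered pair (a, a'):
a = -5: -5--5=0, -5--4=-1, -5-0=-5, -5-1=-6, -5-5=-10
a = -4: -4--5=1, -4--4=0, -4-0=-4, -4-1=-5, -4-5=-9
a = 0: 0--5=5, 0--4=4, 0-0=0, 0-1=-1, 0-5=-5
a = 1: 1--5=6, 1--4=5, 1-0=1, 1-1=0, 1-5=-4
a = 5: 5--5=10, 5--4=9, 5-0=5, 5-1=4, 5-5=0
Collecting distinct values (and noting 0 appears from a-a):
A - A = {-10, -9, -6, -5, -4, -1, 0, 1, 4, 5, 6, 9, 10}
|A - A| = 13

A - A = {-10, -9, -6, -5, -4, -1, 0, 1, 4, 5, 6, 9, 10}


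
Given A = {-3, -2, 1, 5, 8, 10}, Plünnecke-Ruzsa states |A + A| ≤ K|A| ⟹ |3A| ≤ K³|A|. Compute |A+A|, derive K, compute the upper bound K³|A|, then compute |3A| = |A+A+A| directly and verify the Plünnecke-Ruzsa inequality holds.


|A| = 6.
Step 1: Compute A + A by enumerating all 36 pairs.
A + A = {-6, -5, -4, -2, -1, 2, 3, 5, 6, 7, 8, 9, 10, 11, 13, 15, 16, 18, 20}, so |A + A| = 19.
Step 2: Doubling constant K = |A + A|/|A| = 19/6 = 19/6 ≈ 3.1667.
Step 3: Plünnecke-Ruzsa gives |3A| ≤ K³·|A| = (3.1667)³ · 6 ≈ 190.5278.
Step 4: Compute 3A = A + A + A directly by enumerating all triples (a,b,c) ∈ A³; |3A| = 36.
Step 5: Check 36 ≤ 190.5278? Yes ✓.

K = 19/6, Plünnecke-Ruzsa bound K³|A| ≈ 190.5278, |3A| = 36, inequality holds.


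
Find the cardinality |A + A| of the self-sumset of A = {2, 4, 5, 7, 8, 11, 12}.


A + A = {a + a' : a, a' ∈ A}; |A| = 7.
General bounds: 2|A| - 1 ≤ |A + A| ≤ |A|(|A|+1)/2, i.e. 13 ≤ |A + A| ≤ 28.
Lower bound 2|A|-1 is attained iff A is an arithmetic progression.
Enumerate sums a + a' for a ≤ a' (symmetric, so this suffices):
a = 2: 2+2=4, 2+4=6, 2+5=7, 2+7=9, 2+8=10, 2+11=13, 2+12=14
a = 4: 4+4=8, 4+5=9, 4+7=11, 4+8=12, 4+11=15, 4+12=16
a = 5: 5+5=10, 5+7=12, 5+8=13, 5+11=16, 5+12=17
a = 7: 7+7=14, 7+8=15, 7+11=18, 7+12=19
a = 8: 8+8=16, 8+11=19, 8+12=20
a = 11: 11+11=22, 11+12=23
a = 12: 12+12=24
Distinct sums: {4, 6, 7, 8, 9, 10, 11, 12, 13, 14, 15, 16, 17, 18, 19, 20, 22, 23, 24}
|A + A| = 19

|A + A| = 19


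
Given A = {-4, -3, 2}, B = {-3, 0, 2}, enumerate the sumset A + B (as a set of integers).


A + B = {a + b : a ∈ A, b ∈ B}.
Enumerate all |A|·|B| = 3·3 = 9 pairs (a, b) and collect distinct sums.
a = -4: -4+-3=-7, -4+0=-4, -4+2=-2
a = -3: -3+-3=-6, -3+0=-3, -3+2=-1
a = 2: 2+-3=-1, 2+0=2, 2+2=4
Collecting distinct sums: A + B = {-7, -6, -4, -3, -2, -1, 2, 4}
|A + B| = 8

A + B = {-7, -6, -4, -3, -2, -1, 2, 4}


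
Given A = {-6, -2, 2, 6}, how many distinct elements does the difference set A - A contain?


A - A = {a - a' : a, a' ∈ A}; |A| = 4.
Bounds: 2|A|-1 ≤ |A - A| ≤ |A|² - |A| + 1, i.e. 7 ≤ |A - A| ≤ 13.
Note: 0 ∈ A - A always (from a - a). The set is symmetric: if d ∈ A - A then -d ∈ A - A.
Enumerate nonzero differences d = a - a' with a > a' (then include -d):
Positive differences: {4, 8, 12}
Full difference set: {0} ∪ (positive diffs) ∪ (negative diffs).
|A - A| = 1 + 2·3 = 7 (matches direct enumeration: 7).

|A - A| = 7


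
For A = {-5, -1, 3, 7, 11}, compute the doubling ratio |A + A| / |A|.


|A| = 5.
Compute A + A by enumerating all 25 pairs.
A + A = {-10, -6, -2, 2, 6, 10, 14, 18, 22}, so |A + A| = 9.
K = |A + A| / |A| = 9/5 (already in lowest terms) ≈ 1.8000.
Reference: AP of size 5 gives K = 9/5 ≈ 1.8000; a fully generic set of size 5 gives K ≈ 3.0000.

|A| = 5, |A + A| = 9, K = 9/5.


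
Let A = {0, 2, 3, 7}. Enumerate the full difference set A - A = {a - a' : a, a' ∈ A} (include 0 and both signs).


A - A = {a - a' : a, a' ∈ A}.
Compute a - a' for each ordered pair (a, a'):
a = 0: 0-0=0, 0-2=-2, 0-3=-3, 0-7=-7
a = 2: 2-0=2, 2-2=0, 2-3=-1, 2-7=-5
a = 3: 3-0=3, 3-2=1, 3-3=0, 3-7=-4
a = 7: 7-0=7, 7-2=5, 7-3=4, 7-7=0
Collecting distinct values (and noting 0 appears from a-a):
A - A = {-7, -5, -4, -3, -2, -1, 0, 1, 2, 3, 4, 5, 7}
|A - A| = 13

A - A = {-7, -5, -4, -3, -2, -1, 0, 1, 2, 3, 4, 5, 7}


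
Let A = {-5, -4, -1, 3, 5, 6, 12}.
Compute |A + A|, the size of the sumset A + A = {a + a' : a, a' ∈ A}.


A + A = {a + a' : a, a' ∈ A}; |A| = 7.
General bounds: 2|A| - 1 ≤ |A + A| ≤ |A|(|A|+1)/2, i.e. 13 ≤ |A + A| ≤ 28.
Lower bound 2|A|-1 is attained iff A is an arithmetic progression.
Enumerate sums a + a' for a ≤ a' (symmetric, so this suffices):
a = -5: -5+-5=-10, -5+-4=-9, -5+-1=-6, -5+3=-2, -5+5=0, -5+6=1, -5+12=7
a = -4: -4+-4=-8, -4+-1=-5, -4+3=-1, -4+5=1, -4+6=2, -4+12=8
a = -1: -1+-1=-2, -1+3=2, -1+5=4, -1+6=5, -1+12=11
a = 3: 3+3=6, 3+5=8, 3+6=9, 3+12=15
a = 5: 5+5=10, 5+6=11, 5+12=17
a = 6: 6+6=12, 6+12=18
a = 12: 12+12=24
Distinct sums: {-10, -9, -8, -6, -5, -2, -1, 0, 1, 2, 4, 5, 6, 7, 8, 9, 10, 11, 12, 15, 17, 18, 24}
|A + A| = 23

|A + A| = 23


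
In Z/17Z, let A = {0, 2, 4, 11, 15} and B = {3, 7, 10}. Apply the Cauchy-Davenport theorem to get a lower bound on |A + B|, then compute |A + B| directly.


Cauchy-Davenport: |A + B| ≥ min(p, |A| + |B| - 1) for A, B nonempty in Z/pZ.
|A| = 5, |B| = 3, p = 17.
CD lower bound = min(17, 5 + 3 - 1) = min(17, 7) = 7.
Compute A + B mod 17 directly:
a = 0: 0+3=3, 0+7=7, 0+10=10
a = 2: 2+3=5, 2+7=9, 2+10=12
a = 4: 4+3=7, 4+7=11, 4+10=14
a = 11: 11+3=14, 11+7=1, 11+10=4
a = 15: 15+3=1, 15+7=5, 15+10=8
A + B = {1, 3, 4, 5, 7, 8, 9, 10, 11, 12, 14}, so |A + B| = 11.
Verify: 11 ≥ 7? Yes ✓.

CD lower bound = 7, actual |A + B| = 11.


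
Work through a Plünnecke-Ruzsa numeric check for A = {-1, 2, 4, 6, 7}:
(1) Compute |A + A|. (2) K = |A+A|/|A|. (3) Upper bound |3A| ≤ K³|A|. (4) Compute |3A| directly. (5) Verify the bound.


|A| = 5.
Step 1: Compute A + A by enumerating all 25 pairs.
A + A = {-2, 1, 3, 4, 5, 6, 8, 9, 10, 11, 12, 13, 14}, so |A + A| = 13.
Step 2: Doubling constant K = |A + A|/|A| = 13/5 = 13/5 ≈ 2.6000.
Step 3: Plünnecke-Ruzsa gives |3A| ≤ K³·|A| = (2.6000)³ · 5 ≈ 87.8800.
Step 4: Compute 3A = A + A + A directly by enumerating all triples (a,b,c) ∈ A³; |3A| = 22.
Step 5: Check 22 ≤ 87.8800? Yes ✓.

K = 13/5, Plünnecke-Ruzsa bound K³|A| ≈ 87.8800, |3A| = 22, inequality holds.


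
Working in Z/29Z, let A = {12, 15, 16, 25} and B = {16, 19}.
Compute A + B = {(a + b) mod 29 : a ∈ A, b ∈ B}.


Work in Z/29Z: reduce every sum a + b modulo 29.
Enumerate all 8 pairs:
a = 12: 12+16=28, 12+19=2
a = 15: 15+16=2, 15+19=5
a = 16: 16+16=3, 16+19=6
a = 25: 25+16=12, 25+19=15
Distinct residues collected: {2, 3, 5, 6, 12, 15, 28}
|A + B| = 7 (out of 29 total residues).

A + B = {2, 3, 5, 6, 12, 15, 28}


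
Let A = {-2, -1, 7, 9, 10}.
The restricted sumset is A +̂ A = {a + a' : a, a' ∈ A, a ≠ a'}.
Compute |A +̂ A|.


Restricted sumset: A +̂ A = {a + a' : a ∈ A, a' ∈ A, a ≠ a'}.
Equivalently, take A + A and drop any sum 2a that is achievable ONLY as a + a for a ∈ A (i.e. sums representable only with equal summands).
Enumerate pairs (a, a') with a < a' (symmetric, so each unordered pair gives one sum; this covers all a ≠ a'):
  -2 + -1 = -3
  -2 + 7 = 5
  -2 + 9 = 7
  -2 + 10 = 8
  -1 + 7 = 6
  -1 + 9 = 8
  -1 + 10 = 9
  7 + 9 = 16
  7 + 10 = 17
  9 + 10 = 19
Collected distinct sums: {-3, 5, 6, 7, 8, 9, 16, 17, 19}
|A +̂ A| = 9
(Reference bound: |A +̂ A| ≥ 2|A| - 3 for |A| ≥ 2, with |A| = 5 giving ≥ 7.)

|A +̂ A| = 9


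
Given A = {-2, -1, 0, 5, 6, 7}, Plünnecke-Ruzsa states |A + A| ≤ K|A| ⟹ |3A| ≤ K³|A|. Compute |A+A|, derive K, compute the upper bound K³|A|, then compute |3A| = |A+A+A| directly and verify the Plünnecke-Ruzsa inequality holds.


|A| = 6.
Step 1: Compute A + A by enumerating all 36 pairs.
A + A = {-4, -3, -2, -1, 0, 3, 4, 5, 6, 7, 10, 11, 12, 13, 14}, so |A + A| = 15.
Step 2: Doubling constant K = |A + A|/|A| = 15/6 = 15/6 ≈ 2.5000.
Step 3: Plünnecke-Ruzsa gives |3A| ≤ K³·|A| = (2.5000)³ · 6 ≈ 93.7500.
Step 4: Compute 3A = A + A + A directly by enumerating all triples (a,b,c) ∈ A³; |3A| = 28.
Step 5: Check 28 ≤ 93.7500? Yes ✓.

K = 15/6, Plünnecke-Ruzsa bound K³|A| ≈ 93.7500, |3A| = 28, inequality holds.


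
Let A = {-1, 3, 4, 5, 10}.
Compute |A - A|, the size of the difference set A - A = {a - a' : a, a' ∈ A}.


A - A = {a - a' : a, a' ∈ A}; |A| = 5.
Bounds: 2|A|-1 ≤ |A - A| ≤ |A|² - |A| + 1, i.e. 9 ≤ |A - A| ≤ 21.
Note: 0 ∈ A - A always (from a - a). The set is symmetric: if d ∈ A - A then -d ∈ A - A.
Enumerate nonzero differences d = a - a' with a > a' (then include -d):
Positive differences: {1, 2, 4, 5, 6, 7, 11}
Full difference set: {0} ∪ (positive diffs) ∪ (negative diffs).
|A - A| = 1 + 2·7 = 15 (matches direct enumeration: 15).

|A - A| = 15


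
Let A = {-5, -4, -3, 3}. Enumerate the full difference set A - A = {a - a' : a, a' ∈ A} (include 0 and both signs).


A - A = {a - a' : a, a' ∈ A}.
Compute a - a' for each ordered pair (a, a'):
a = -5: -5--5=0, -5--4=-1, -5--3=-2, -5-3=-8
a = -4: -4--5=1, -4--4=0, -4--3=-1, -4-3=-7
a = -3: -3--5=2, -3--4=1, -3--3=0, -3-3=-6
a = 3: 3--5=8, 3--4=7, 3--3=6, 3-3=0
Collecting distinct values (and noting 0 appears from a-a):
A - A = {-8, -7, -6, -2, -1, 0, 1, 2, 6, 7, 8}
|A - A| = 11

A - A = {-8, -7, -6, -2, -1, 0, 1, 2, 6, 7, 8}


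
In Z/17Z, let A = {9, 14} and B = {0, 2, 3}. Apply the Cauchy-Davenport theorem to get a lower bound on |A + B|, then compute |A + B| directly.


Cauchy-Davenport: |A + B| ≥ min(p, |A| + |B| - 1) for A, B nonempty in Z/pZ.
|A| = 2, |B| = 3, p = 17.
CD lower bound = min(17, 2 + 3 - 1) = min(17, 4) = 4.
Compute A + B mod 17 directly:
a = 9: 9+0=9, 9+2=11, 9+3=12
a = 14: 14+0=14, 14+2=16, 14+3=0
A + B = {0, 9, 11, 12, 14, 16}, so |A + B| = 6.
Verify: 6 ≥ 4? Yes ✓.

CD lower bound = 4, actual |A + B| = 6.


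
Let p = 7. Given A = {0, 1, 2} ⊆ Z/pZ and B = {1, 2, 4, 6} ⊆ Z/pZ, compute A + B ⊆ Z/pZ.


Work in Z/7Z: reduce every sum a + b modulo 7.
Enumerate all 12 pairs:
a = 0: 0+1=1, 0+2=2, 0+4=4, 0+6=6
a = 1: 1+1=2, 1+2=3, 1+4=5, 1+6=0
a = 2: 2+1=3, 2+2=4, 2+4=6, 2+6=1
Distinct residues collected: {0, 1, 2, 3, 4, 5, 6}
|A + B| = 7 (out of 7 total residues).

A + B = {0, 1, 2, 3, 4, 5, 6}


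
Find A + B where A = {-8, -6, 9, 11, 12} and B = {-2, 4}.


A + B = {a + b : a ∈ A, b ∈ B}.
Enumerate all |A|·|B| = 5·2 = 10 pairs (a, b) and collect distinct sums.
a = -8: -8+-2=-10, -8+4=-4
a = -6: -6+-2=-8, -6+4=-2
a = 9: 9+-2=7, 9+4=13
a = 11: 11+-2=9, 11+4=15
a = 12: 12+-2=10, 12+4=16
Collecting distinct sums: A + B = {-10, -8, -4, -2, 7, 9, 10, 13, 15, 16}
|A + B| = 10

A + B = {-10, -8, -4, -2, 7, 9, 10, 13, 15, 16}


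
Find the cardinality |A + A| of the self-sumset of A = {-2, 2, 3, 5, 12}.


A + A = {a + a' : a, a' ∈ A}; |A| = 5.
General bounds: 2|A| - 1 ≤ |A + A| ≤ |A|(|A|+1)/2, i.e. 9 ≤ |A + A| ≤ 15.
Lower bound 2|A|-1 is attained iff A is an arithmetic progression.
Enumerate sums a + a' for a ≤ a' (symmetric, so this suffices):
a = -2: -2+-2=-4, -2+2=0, -2+3=1, -2+5=3, -2+12=10
a = 2: 2+2=4, 2+3=5, 2+5=7, 2+12=14
a = 3: 3+3=6, 3+5=8, 3+12=15
a = 5: 5+5=10, 5+12=17
a = 12: 12+12=24
Distinct sums: {-4, 0, 1, 3, 4, 5, 6, 7, 8, 10, 14, 15, 17, 24}
|A + A| = 14

|A + A| = 14


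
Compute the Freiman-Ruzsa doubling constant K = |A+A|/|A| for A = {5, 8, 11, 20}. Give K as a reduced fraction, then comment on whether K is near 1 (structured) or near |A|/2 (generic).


|A| = 4.
Compute A + A by enumerating all 16 pairs.
A + A = {10, 13, 16, 19, 22, 25, 28, 31, 40}, so |A + A| = 9.
K = |A + A| / |A| = 9/4 (already in lowest terms) ≈ 2.2500.
Reference: AP of size 4 gives K = 7/4 ≈ 1.7500; a fully generic set of size 4 gives K ≈ 2.5000.

|A| = 4, |A + A| = 9, K = 9/4.


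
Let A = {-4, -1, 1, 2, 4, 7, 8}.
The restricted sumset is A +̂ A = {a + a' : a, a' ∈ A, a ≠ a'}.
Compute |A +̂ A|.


Restricted sumset: A +̂ A = {a + a' : a ∈ A, a' ∈ A, a ≠ a'}.
Equivalently, take A + A and drop any sum 2a that is achievable ONLY as a + a for a ∈ A (i.e. sums representable only with equal summands).
Enumerate pairs (a, a') with a < a' (symmetric, so each unordered pair gives one sum; this covers all a ≠ a'):
  -4 + -1 = -5
  -4 + 1 = -3
  -4 + 2 = -2
  -4 + 4 = 0
  -4 + 7 = 3
  -4 + 8 = 4
  -1 + 1 = 0
  -1 + 2 = 1
  -1 + 4 = 3
  -1 + 7 = 6
  -1 + 8 = 7
  1 + 2 = 3
  1 + 4 = 5
  1 + 7 = 8
  1 + 8 = 9
  2 + 4 = 6
  2 + 7 = 9
  2 + 8 = 10
  4 + 7 = 11
  4 + 8 = 12
  7 + 8 = 15
Collected distinct sums: {-5, -3, -2, 0, 1, 3, 4, 5, 6, 7, 8, 9, 10, 11, 12, 15}
|A +̂ A| = 16
(Reference bound: |A +̂ A| ≥ 2|A| - 3 for |A| ≥ 2, with |A| = 7 giving ≥ 11.)

|A +̂ A| = 16


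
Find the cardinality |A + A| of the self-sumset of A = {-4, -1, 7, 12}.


A + A = {a + a' : a, a' ∈ A}; |A| = 4.
General bounds: 2|A| - 1 ≤ |A + A| ≤ |A|(|A|+1)/2, i.e. 7 ≤ |A + A| ≤ 10.
Lower bound 2|A|-1 is attained iff A is an arithmetic progression.
Enumerate sums a + a' for a ≤ a' (symmetric, so this suffices):
a = -4: -4+-4=-8, -4+-1=-5, -4+7=3, -4+12=8
a = -1: -1+-1=-2, -1+7=6, -1+12=11
a = 7: 7+7=14, 7+12=19
a = 12: 12+12=24
Distinct sums: {-8, -5, -2, 3, 6, 8, 11, 14, 19, 24}
|A + A| = 10

|A + A| = 10


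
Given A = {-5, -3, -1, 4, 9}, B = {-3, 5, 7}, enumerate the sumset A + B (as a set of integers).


A + B = {a + b : a ∈ A, b ∈ B}.
Enumerate all |A|·|B| = 5·3 = 15 pairs (a, b) and collect distinct sums.
a = -5: -5+-3=-8, -5+5=0, -5+7=2
a = -3: -3+-3=-6, -3+5=2, -3+7=4
a = -1: -1+-3=-4, -1+5=4, -1+7=6
a = 4: 4+-3=1, 4+5=9, 4+7=11
a = 9: 9+-3=6, 9+5=14, 9+7=16
Collecting distinct sums: A + B = {-8, -6, -4, 0, 1, 2, 4, 6, 9, 11, 14, 16}
|A + B| = 12

A + B = {-8, -6, -4, 0, 1, 2, 4, 6, 9, 11, 14, 16}


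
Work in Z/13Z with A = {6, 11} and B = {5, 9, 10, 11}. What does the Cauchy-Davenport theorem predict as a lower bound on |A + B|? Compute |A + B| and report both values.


Cauchy-Davenport: |A + B| ≥ min(p, |A| + |B| - 1) for A, B nonempty in Z/pZ.
|A| = 2, |B| = 4, p = 13.
CD lower bound = min(13, 2 + 4 - 1) = min(13, 5) = 5.
Compute A + B mod 13 directly:
a = 6: 6+5=11, 6+9=2, 6+10=3, 6+11=4
a = 11: 11+5=3, 11+9=7, 11+10=8, 11+11=9
A + B = {2, 3, 4, 7, 8, 9, 11}, so |A + B| = 7.
Verify: 7 ≥ 5? Yes ✓.

CD lower bound = 5, actual |A + B| = 7.


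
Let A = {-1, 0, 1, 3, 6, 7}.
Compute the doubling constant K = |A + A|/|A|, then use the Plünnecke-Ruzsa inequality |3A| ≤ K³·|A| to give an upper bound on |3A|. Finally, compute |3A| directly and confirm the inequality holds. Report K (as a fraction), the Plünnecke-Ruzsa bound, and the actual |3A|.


|A| = 6.
Step 1: Compute A + A by enumerating all 36 pairs.
A + A = {-2, -1, 0, 1, 2, 3, 4, 5, 6, 7, 8, 9, 10, 12, 13, 14}, so |A + A| = 16.
Step 2: Doubling constant K = |A + A|/|A| = 16/6 = 16/6 ≈ 2.6667.
Step 3: Plünnecke-Ruzsa gives |3A| ≤ K³·|A| = (2.6667)³ · 6 ≈ 113.7778.
Step 4: Compute 3A = A + A + A directly by enumerating all triples (a,b,c) ∈ A³; |3A| = 25.
Step 5: Check 25 ≤ 113.7778? Yes ✓.

K = 16/6, Plünnecke-Ruzsa bound K³|A| ≈ 113.7778, |3A| = 25, inequality holds.


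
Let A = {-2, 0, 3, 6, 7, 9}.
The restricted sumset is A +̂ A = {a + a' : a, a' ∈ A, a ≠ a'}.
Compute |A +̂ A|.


Restricted sumset: A +̂ A = {a + a' : a ∈ A, a' ∈ A, a ≠ a'}.
Equivalently, take A + A and drop any sum 2a that is achievable ONLY as a + a for a ∈ A (i.e. sums representable only with equal summands).
Enumerate pairs (a, a') with a < a' (symmetric, so each unordered pair gives one sum; this covers all a ≠ a'):
  -2 + 0 = -2
  -2 + 3 = 1
  -2 + 6 = 4
  -2 + 7 = 5
  -2 + 9 = 7
  0 + 3 = 3
  0 + 6 = 6
  0 + 7 = 7
  0 + 9 = 9
  3 + 6 = 9
  3 + 7 = 10
  3 + 9 = 12
  6 + 7 = 13
  6 + 9 = 15
  7 + 9 = 16
Collected distinct sums: {-2, 1, 3, 4, 5, 6, 7, 9, 10, 12, 13, 15, 16}
|A +̂ A| = 13
(Reference bound: |A +̂ A| ≥ 2|A| - 3 for |A| ≥ 2, with |A| = 6 giving ≥ 9.)

|A +̂ A| = 13


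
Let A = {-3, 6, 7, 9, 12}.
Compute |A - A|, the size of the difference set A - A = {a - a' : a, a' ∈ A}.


A - A = {a - a' : a, a' ∈ A}; |A| = 5.
Bounds: 2|A|-1 ≤ |A - A| ≤ |A|² - |A| + 1, i.e. 9 ≤ |A - A| ≤ 21.
Note: 0 ∈ A - A always (from a - a). The set is symmetric: if d ∈ A - A then -d ∈ A - A.
Enumerate nonzero differences d = a - a' with a > a' (then include -d):
Positive differences: {1, 2, 3, 5, 6, 9, 10, 12, 15}
Full difference set: {0} ∪ (positive diffs) ∪ (negative diffs).
|A - A| = 1 + 2·9 = 19 (matches direct enumeration: 19).

|A - A| = 19


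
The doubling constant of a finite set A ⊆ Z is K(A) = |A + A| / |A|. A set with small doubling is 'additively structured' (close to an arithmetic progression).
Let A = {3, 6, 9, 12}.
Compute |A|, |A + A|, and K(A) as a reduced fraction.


|A| = 4.
Compute A + A by enumerating all 16 pairs.
A + A = {6, 9, 12, 15, 18, 21, 24}, so |A + A| = 7.
K = |A + A| / |A| = 7/4 (already in lowest terms) ≈ 1.7500.
Reference: AP of size 4 gives K = 7/4 ≈ 1.7500; a fully generic set of size 4 gives K ≈ 2.5000.

|A| = 4, |A + A| = 7, K = 7/4.


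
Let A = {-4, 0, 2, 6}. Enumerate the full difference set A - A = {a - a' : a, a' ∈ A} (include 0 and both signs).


A - A = {a - a' : a, a' ∈ A}.
Compute a - a' for each ordered pair (a, a'):
a = -4: -4--4=0, -4-0=-4, -4-2=-6, -4-6=-10
a = 0: 0--4=4, 0-0=0, 0-2=-2, 0-6=-6
a = 2: 2--4=6, 2-0=2, 2-2=0, 2-6=-4
a = 6: 6--4=10, 6-0=6, 6-2=4, 6-6=0
Collecting distinct values (and noting 0 appears from a-a):
A - A = {-10, -6, -4, -2, 0, 2, 4, 6, 10}
|A - A| = 9

A - A = {-10, -6, -4, -2, 0, 2, 4, 6, 10}


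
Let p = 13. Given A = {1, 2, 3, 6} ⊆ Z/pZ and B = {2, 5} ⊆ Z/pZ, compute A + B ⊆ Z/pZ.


Work in Z/13Z: reduce every sum a + b modulo 13.
Enumerate all 8 pairs:
a = 1: 1+2=3, 1+5=6
a = 2: 2+2=4, 2+5=7
a = 3: 3+2=5, 3+5=8
a = 6: 6+2=8, 6+5=11
Distinct residues collected: {3, 4, 5, 6, 7, 8, 11}
|A + B| = 7 (out of 13 total residues).

A + B = {3, 4, 5, 6, 7, 8, 11}


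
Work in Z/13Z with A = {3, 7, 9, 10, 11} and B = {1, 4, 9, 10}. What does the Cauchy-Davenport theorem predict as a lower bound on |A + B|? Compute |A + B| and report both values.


Cauchy-Davenport: |A + B| ≥ min(p, |A| + |B| - 1) for A, B nonempty in Z/pZ.
|A| = 5, |B| = 4, p = 13.
CD lower bound = min(13, 5 + 4 - 1) = min(13, 8) = 8.
Compute A + B mod 13 directly:
a = 3: 3+1=4, 3+4=7, 3+9=12, 3+10=0
a = 7: 7+1=8, 7+4=11, 7+9=3, 7+10=4
a = 9: 9+1=10, 9+4=0, 9+9=5, 9+10=6
a = 10: 10+1=11, 10+4=1, 10+9=6, 10+10=7
a = 11: 11+1=12, 11+4=2, 11+9=7, 11+10=8
A + B = {0, 1, 2, 3, 4, 5, 6, 7, 8, 10, 11, 12}, so |A + B| = 12.
Verify: 12 ≥ 8? Yes ✓.

CD lower bound = 8, actual |A + B| = 12.


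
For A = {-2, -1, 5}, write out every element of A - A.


A - A = {a - a' : a, a' ∈ A}.
Compute a - a' for each ordered pair (a, a'):
a = -2: -2--2=0, -2--1=-1, -2-5=-7
a = -1: -1--2=1, -1--1=0, -1-5=-6
a = 5: 5--2=7, 5--1=6, 5-5=0
Collecting distinct values (and noting 0 appears from a-a):
A - A = {-7, -6, -1, 0, 1, 6, 7}
|A - A| = 7

A - A = {-7, -6, -1, 0, 1, 6, 7}


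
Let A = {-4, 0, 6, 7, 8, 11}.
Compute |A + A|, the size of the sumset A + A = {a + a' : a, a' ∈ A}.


A + A = {a + a' : a, a' ∈ A}; |A| = 6.
General bounds: 2|A| - 1 ≤ |A + A| ≤ |A|(|A|+1)/2, i.e. 11 ≤ |A + A| ≤ 21.
Lower bound 2|A|-1 is attained iff A is an arithmetic progression.
Enumerate sums a + a' for a ≤ a' (symmetric, so this suffices):
a = -4: -4+-4=-8, -4+0=-4, -4+6=2, -4+7=3, -4+8=4, -4+11=7
a = 0: 0+0=0, 0+6=6, 0+7=7, 0+8=8, 0+11=11
a = 6: 6+6=12, 6+7=13, 6+8=14, 6+11=17
a = 7: 7+7=14, 7+8=15, 7+11=18
a = 8: 8+8=16, 8+11=19
a = 11: 11+11=22
Distinct sums: {-8, -4, 0, 2, 3, 4, 6, 7, 8, 11, 12, 13, 14, 15, 16, 17, 18, 19, 22}
|A + A| = 19

|A + A| = 19


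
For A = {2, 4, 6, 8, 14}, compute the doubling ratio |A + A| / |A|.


|A| = 5.
Compute A + A by enumerating all 25 pairs.
A + A = {4, 6, 8, 10, 12, 14, 16, 18, 20, 22, 28}, so |A + A| = 11.
K = |A + A| / |A| = 11/5 (already in lowest terms) ≈ 2.2000.
Reference: AP of size 5 gives K = 9/5 ≈ 1.8000; a fully generic set of size 5 gives K ≈ 3.0000.

|A| = 5, |A + A| = 11, K = 11/5.


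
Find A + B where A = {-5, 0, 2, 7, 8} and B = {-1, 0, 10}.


A + B = {a + b : a ∈ A, b ∈ B}.
Enumerate all |A|·|B| = 5·3 = 15 pairs (a, b) and collect distinct sums.
a = -5: -5+-1=-6, -5+0=-5, -5+10=5
a = 0: 0+-1=-1, 0+0=0, 0+10=10
a = 2: 2+-1=1, 2+0=2, 2+10=12
a = 7: 7+-1=6, 7+0=7, 7+10=17
a = 8: 8+-1=7, 8+0=8, 8+10=18
Collecting distinct sums: A + B = {-6, -5, -1, 0, 1, 2, 5, 6, 7, 8, 10, 12, 17, 18}
|A + B| = 14

A + B = {-6, -5, -1, 0, 1, 2, 5, 6, 7, 8, 10, 12, 17, 18}


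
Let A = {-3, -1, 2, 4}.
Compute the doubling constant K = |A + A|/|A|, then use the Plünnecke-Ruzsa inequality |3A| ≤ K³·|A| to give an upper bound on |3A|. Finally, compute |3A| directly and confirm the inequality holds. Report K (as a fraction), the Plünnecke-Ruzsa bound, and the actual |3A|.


|A| = 4.
Step 1: Compute A + A by enumerating all 16 pairs.
A + A = {-6, -4, -2, -1, 1, 3, 4, 6, 8}, so |A + A| = 9.
Step 2: Doubling constant K = |A + A|/|A| = 9/4 = 9/4 ≈ 2.2500.
Step 3: Plünnecke-Ruzsa gives |3A| ≤ K³·|A| = (2.2500)³ · 4 ≈ 45.5625.
Step 4: Compute 3A = A + A + A directly by enumerating all triples (a,b,c) ∈ A³; |3A| = 16.
Step 5: Check 16 ≤ 45.5625? Yes ✓.

K = 9/4, Plünnecke-Ruzsa bound K³|A| ≈ 45.5625, |3A| = 16, inequality holds.


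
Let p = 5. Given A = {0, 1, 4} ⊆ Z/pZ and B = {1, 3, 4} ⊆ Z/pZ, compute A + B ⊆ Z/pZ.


Work in Z/5Z: reduce every sum a + b modulo 5.
Enumerate all 9 pairs:
a = 0: 0+1=1, 0+3=3, 0+4=4
a = 1: 1+1=2, 1+3=4, 1+4=0
a = 4: 4+1=0, 4+3=2, 4+4=3
Distinct residues collected: {0, 1, 2, 3, 4}
|A + B| = 5 (out of 5 total residues).

A + B = {0, 1, 2, 3, 4}


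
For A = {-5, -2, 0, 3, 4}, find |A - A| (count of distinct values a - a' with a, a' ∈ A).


A - A = {a - a' : a, a' ∈ A}; |A| = 5.
Bounds: 2|A|-1 ≤ |A - A| ≤ |A|² - |A| + 1, i.e. 9 ≤ |A - A| ≤ 21.
Note: 0 ∈ A - A always (from a - a). The set is symmetric: if d ∈ A - A then -d ∈ A - A.
Enumerate nonzero differences d = a - a' with a > a' (then include -d):
Positive differences: {1, 2, 3, 4, 5, 6, 8, 9}
Full difference set: {0} ∪ (positive diffs) ∪ (negative diffs).
|A - A| = 1 + 2·8 = 17 (matches direct enumeration: 17).

|A - A| = 17


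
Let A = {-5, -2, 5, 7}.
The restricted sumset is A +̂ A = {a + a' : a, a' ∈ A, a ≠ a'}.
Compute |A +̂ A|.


Restricted sumset: A +̂ A = {a + a' : a ∈ A, a' ∈ A, a ≠ a'}.
Equivalently, take A + A and drop any sum 2a that is achievable ONLY as a + a for a ∈ A (i.e. sums representable only with equal summands).
Enumerate pairs (a, a') with a < a' (symmetric, so each unordered pair gives one sum; this covers all a ≠ a'):
  -5 + -2 = -7
  -5 + 5 = 0
  -5 + 7 = 2
  -2 + 5 = 3
  -2 + 7 = 5
  5 + 7 = 12
Collected distinct sums: {-7, 0, 2, 3, 5, 12}
|A +̂ A| = 6
(Reference bound: |A +̂ A| ≥ 2|A| - 3 for |A| ≥ 2, with |A| = 4 giving ≥ 5.)

|A +̂ A| = 6


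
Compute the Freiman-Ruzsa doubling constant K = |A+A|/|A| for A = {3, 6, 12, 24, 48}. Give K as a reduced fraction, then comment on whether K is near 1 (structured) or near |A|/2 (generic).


|A| = 5.
Compute A + A by enumerating all 25 pairs.
A + A = {6, 9, 12, 15, 18, 24, 27, 30, 36, 48, 51, 54, 60, 72, 96}, so |A + A| = 15.
K = |A + A| / |A| = 15/5 = 3/1 ≈ 3.0000.
Reference: AP of size 5 gives K = 9/5 ≈ 1.8000; a fully generic set of size 5 gives K ≈ 3.0000.

|A| = 5, |A + A| = 15, K = 15/5 = 3/1.


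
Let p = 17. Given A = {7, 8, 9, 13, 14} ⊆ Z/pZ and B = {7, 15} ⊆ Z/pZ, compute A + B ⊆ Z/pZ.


Work in Z/17Z: reduce every sum a + b modulo 17.
Enumerate all 10 pairs:
a = 7: 7+7=14, 7+15=5
a = 8: 8+7=15, 8+15=6
a = 9: 9+7=16, 9+15=7
a = 13: 13+7=3, 13+15=11
a = 14: 14+7=4, 14+15=12
Distinct residues collected: {3, 4, 5, 6, 7, 11, 12, 14, 15, 16}
|A + B| = 10 (out of 17 total residues).

A + B = {3, 4, 5, 6, 7, 11, 12, 14, 15, 16}


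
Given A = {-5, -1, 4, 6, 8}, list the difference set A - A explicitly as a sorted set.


A - A = {a - a' : a, a' ∈ A}.
Compute a - a' for each ordered pair (a, a'):
a = -5: -5--5=0, -5--1=-4, -5-4=-9, -5-6=-11, -5-8=-13
a = -1: -1--5=4, -1--1=0, -1-4=-5, -1-6=-7, -1-8=-9
a = 4: 4--5=9, 4--1=5, 4-4=0, 4-6=-2, 4-8=-4
a = 6: 6--5=11, 6--1=7, 6-4=2, 6-6=0, 6-8=-2
a = 8: 8--5=13, 8--1=9, 8-4=4, 8-6=2, 8-8=0
Collecting distinct values (and noting 0 appears from a-a):
A - A = {-13, -11, -9, -7, -5, -4, -2, 0, 2, 4, 5, 7, 9, 11, 13}
|A - A| = 15

A - A = {-13, -11, -9, -7, -5, -4, -2, 0, 2, 4, 5, 7, 9, 11, 13}


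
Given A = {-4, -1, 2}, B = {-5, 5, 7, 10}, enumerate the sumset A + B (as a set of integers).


A + B = {a + b : a ∈ A, b ∈ B}.
Enumerate all |A|·|B| = 3·4 = 12 pairs (a, b) and collect distinct sums.
a = -4: -4+-5=-9, -4+5=1, -4+7=3, -4+10=6
a = -1: -1+-5=-6, -1+5=4, -1+7=6, -1+10=9
a = 2: 2+-5=-3, 2+5=7, 2+7=9, 2+10=12
Collecting distinct sums: A + B = {-9, -6, -3, 1, 3, 4, 6, 7, 9, 12}
|A + B| = 10

A + B = {-9, -6, -3, 1, 3, 4, 6, 7, 9, 12}


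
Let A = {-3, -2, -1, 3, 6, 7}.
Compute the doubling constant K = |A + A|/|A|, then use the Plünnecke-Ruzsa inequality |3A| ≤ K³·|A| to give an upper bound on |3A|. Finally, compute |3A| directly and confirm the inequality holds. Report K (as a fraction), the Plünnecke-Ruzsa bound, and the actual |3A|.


|A| = 6.
Step 1: Compute A + A by enumerating all 36 pairs.
A + A = {-6, -5, -4, -3, -2, 0, 1, 2, 3, 4, 5, 6, 9, 10, 12, 13, 14}, so |A + A| = 17.
Step 2: Doubling constant K = |A + A|/|A| = 17/6 = 17/6 ≈ 2.8333.
Step 3: Plünnecke-Ruzsa gives |3A| ≤ K³·|A| = (2.8333)³ · 6 ≈ 136.4722.
Step 4: Compute 3A = A + A + A directly by enumerating all triples (a,b,c) ∈ A³; |3A| = 30.
Step 5: Check 30 ≤ 136.4722? Yes ✓.

K = 17/6, Plünnecke-Ruzsa bound K³|A| ≈ 136.4722, |3A| = 30, inequality holds.


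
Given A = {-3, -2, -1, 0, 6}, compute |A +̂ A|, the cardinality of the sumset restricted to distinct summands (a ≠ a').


Restricted sumset: A +̂ A = {a + a' : a ∈ A, a' ∈ A, a ≠ a'}.
Equivalently, take A + A and drop any sum 2a that is achievable ONLY as a + a for a ∈ A (i.e. sums representable only with equal summands).
Enumerate pairs (a, a') with a < a' (symmetric, so each unordered pair gives one sum; this covers all a ≠ a'):
  -3 + -2 = -5
  -3 + -1 = -4
  -3 + 0 = -3
  -3 + 6 = 3
  -2 + -1 = -3
  -2 + 0 = -2
  -2 + 6 = 4
  -1 + 0 = -1
  -1 + 6 = 5
  0 + 6 = 6
Collected distinct sums: {-5, -4, -3, -2, -1, 3, 4, 5, 6}
|A +̂ A| = 9
(Reference bound: |A +̂ A| ≥ 2|A| - 3 for |A| ≥ 2, with |A| = 5 giving ≥ 7.)

|A +̂ A| = 9


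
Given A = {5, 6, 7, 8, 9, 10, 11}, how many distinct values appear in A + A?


A + A = {a + a' : a, a' ∈ A}; |A| = 7.
General bounds: 2|A| - 1 ≤ |A + A| ≤ |A|(|A|+1)/2, i.e. 13 ≤ |A + A| ≤ 28.
Lower bound 2|A|-1 is attained iff A is an arithmetic progression.
Enumerate sums a + a' for a ≤ a' (symmetric, so this suffices):
a = 5: 5+5=10, 5+6=11, 5+7=12, 5+8=13, 5+9=14, 5+10=15, 5+11=16
a = 6: 6+6=12, 6+7=13, 6+8=14, 6+9=15, 6+10=16, 6+11=17
a = 7: 7+7=14, 7+8=15, 7+9=16, 7+10=17, 7+11=18
a = 8: 8+8=16, 8+9=17, 8+10=18, 8+11=19
a = 9: 9+9=18, 9+10=19, 9+11=20
a = 10: 10+10=20, 10+11=21
a = 11: 11+11=22
Distinct sums: {10, 11, 12, 13, 14, 15, 16, 17, 18, 19, 20, 21, 22}
|A + A| = 13

|A + A| = 13


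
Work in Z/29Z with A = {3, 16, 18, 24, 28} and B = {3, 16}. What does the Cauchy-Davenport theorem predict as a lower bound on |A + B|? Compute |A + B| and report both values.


Cauchy-Davenport: |A + B| ≥ min(p, |A| + |B| - 1) for A, B nonempty in Z/pZ.
|A| = 5, |B| = 2, p = 29.
CD lower bound = min(29, 5 + 2 - 1) = min(29, 6) = 6.
Compute A + B mod 29 directly:
a = 3: 3+3=6, 3+16=19
a = 16: 16+3=19, 16+16=3
a = 18: 18+3=21, 18+16=5
a = 24: 24+3=27, 24+16=11
a = 28: 28+3=2, 28+16=15
A + B = {2, 3, 5, 6, 11, 15, 19, 21, 27}, so |A + B| = 9.
Verify: 9 ≥ 6? Yes ✓.

CD lower bound = 6, actual |A + B| = 9.


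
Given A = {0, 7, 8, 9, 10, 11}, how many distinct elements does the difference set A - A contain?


A - A = {a - a' : a, a' ∈ A}; |A| = 6.
Bounds: 2|A|-1 ≤ |A - A| ≤ |A|² - |A| + 1, i.e. 11 ≤ |A - A| ≤ 31.
Note: 0 ∈ A - A always (from a - a). The set is symmetric: if d ∈ A - A then -d ∈ A - A.
Enumerate nonzero differences d = a - a' with a > a' (then include -d):
Positive differences: {1, 2, 3, 4, 7, 8, 9, 10, 11}
Full difference set: {0} ∪ (positive diffs) ∪ (negative diffs).
|A - A| = 1 + 2·9 = 19 (matches direct enumeration: 19).

|A - A| = 19


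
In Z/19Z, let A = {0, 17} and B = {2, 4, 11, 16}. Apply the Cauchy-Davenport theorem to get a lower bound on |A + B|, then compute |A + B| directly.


Cauchy-Davenport: |A + B| ≥ min(p, |A| + |B| - 1) for A, B nonempty in Z/pZ.
|A| = 2, |B| = 4, p = 19.
CD lower bound = min(19, 2 + 4 - 1) = min(19, 5) = 5.
Compute A + B mod 19 directly:
a = 0: 0+2=2, 0+4=4, 0+11=11, 0+16=16
a = 17: 17+2=0, 17+4=2, 17+11=9, 17+16=14
A + B = {0, 2, 4, 9, 11, 14, 16}, so |A + B| = 7.
Verify: 7 ≥ 5? Yes ✓.

CD lower bound = 5, actual |A + B| = 7.


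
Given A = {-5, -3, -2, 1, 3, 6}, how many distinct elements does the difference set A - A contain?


A - A = {a - a' : a, a' ∈ A}; |A| = 6.
Bounds: 2|A|-1 ≤ |A - A| ≤ |A|² - |A| + 1, i.e. 11 ≤ |A - A| ≤ 31.
Note: 0 ∈ A - A always (from a - a). The set is symmetric: if d ∈ A - A then -d ∈ A - A.
Enumerate nonzero differences d = a - a' with a > a' (then include -d):
Positive differences: {1, 2, 3, 4, 5, 6, 8, 9, 11}
Full difference set: {0} ∪ (positive diffs) ∪ (negative diffs).
|A - A| = 1 + 2·9 = 19 (matches direct enumeration: 19).

|A - A| = 19


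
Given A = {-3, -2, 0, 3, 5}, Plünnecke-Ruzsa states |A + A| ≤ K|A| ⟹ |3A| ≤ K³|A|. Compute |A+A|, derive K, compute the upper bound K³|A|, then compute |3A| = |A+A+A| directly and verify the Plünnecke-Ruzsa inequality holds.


|A| = 5.
Step 1: Compute A + A by enumerating all 25 pairs.
A + A = {-6, -5, -4, -3, -2, 0, 1, 2, 3, 5, 6, 8, 10}, so |A + A| = 13.
Step 2: Doubling constant K = |A + A|/|A| = 13/5 = 13/5 ≈ 2.6000.
Step 3: Plünnecke-Ruzsa gives |3A| ≤ K³·|A| = (2.6000)³ · 5 ≈ 87.8800.
Step 4: Compute 3A = A + A + A directly by enumerating all triples (a,b,c) ∈ A³; |3A| = 23.
Step 5: Check 23 ≤ 87.8800? Yes ✓.

K = 13/5, Plünnecke-Ruzsa bound K³|A| ≈ 87.8800, |3A| = 23, inequality holds.


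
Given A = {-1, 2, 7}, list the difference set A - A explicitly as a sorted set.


A - A = {a - a' : a, a' ∈ A}.
Compute a - a' for each ordered pair (a, a'):
a = -1: -1--1=0, -1-2=-3, -1-7=-8
a = 2: 2--1=3, 2-2=0, 2-7=-5
a = 7: 7--1=8, 7-2=5, 7-7=0
Collecting distinct values (and noting 0 appears from a-a):
A - A = {-8, -5, -3, 0, 3, 5, 8}
|A - A| = 7

A - A = {-8, -5, -3, 0, 3, 5, 8}


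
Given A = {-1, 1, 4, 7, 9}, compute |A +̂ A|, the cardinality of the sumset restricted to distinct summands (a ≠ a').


Restricted sumset: A +̂ A = {a + a' : a ∈ A, a' ∈ A, a ≠ a'}.
Equivalently, take A + A and drop any sum 2a that is achievable ONLY as a + a for a ∈ A (i.e. sums representable only with equal summands).
Enumerate pairs (a, a') with a < a' (symmetric, so each unordered pair gives one sum; this covers all a ≠ a'):
  -1 + 1 = 0
  -1 + 4 = 3
  -1 + 7 = 6
  -1 + 9 = 8
  1 + 4 = 5
  1 + 7 = 8
  1 + 9 = 10
  4 + 7 = 11
  4 + 9 = 13
  7 + 9 = 16
Collected distinct sums: {0, 3, 5, 6, 8, 10, 11, 13, 16}
|A +̂ A| = 9
(Reference bound: |A +̂ A| ≥ 2|A| - 3 for |A| ≥ 2, with |A| = 5 giving ≥ 7.)

|A +̂ A| = 9


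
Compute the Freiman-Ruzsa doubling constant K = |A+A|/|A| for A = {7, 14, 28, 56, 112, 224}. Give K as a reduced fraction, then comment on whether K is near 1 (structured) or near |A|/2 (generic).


|A| = 6.
Compute A + A by enumerating all 36 pairs.
A + A = {14, 21, 28, 35, 42, 56, 63, 70, 84, 112, 119, 126, 140, 168, 224, 231, 238, 252, 280, 336, 448}, so |A + A| = 21.
K = |A + A| / |A| = 21/6 = 7/2 ≈ 3.5000.
Reference: AP of size 6 gives K = 11/6 ≈ 1.8333; a fully generic set of size 6 gives K ≈ 3.5000.

|A| = 6, |A + A| = 21, K = 21/6 = 7/2.


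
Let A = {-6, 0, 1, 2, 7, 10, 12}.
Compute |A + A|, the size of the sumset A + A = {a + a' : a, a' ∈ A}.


A + A = {a + a' : a, a' ∈ A}; |A| = 7.
General bounds: 2|A| - 1 ≤ |A + A| ≤ |A|(|A|+1)/2, i.e. 13 ≤ |A + A| ≤ 28.
Lower bound 2|A|-1 is attained iff A is an arithmetic progression.
Enumerate sums a + a' for a ≤ a' (symmetric, so this suffices):
a = -6: -6+-6=-12, -6+0=-6, -6+1=-5, -6+2=-4, -6+7=1, -6+10=4, -6+12=6
a = 0: 0+0=0, 0+1=1, 0+2=2, 0+7=7, 0+10=10, 0+12=12
a = 1: 1+1=2, 1+2=3, 1+7=8, 1+10=11, 1+12=13
a = 2: 2+2=4, 2+7=9, 2+10=12, 2+12=14
a = 7: 7+7=14, 7+10=17, 7+12=19
a = 10: 10+10=20, 10+12=22
a = 12: 12+12=24
Distinct sums: {-12, -6, -5, -4, 0, 1, 2, 3, 4, 6, 7, 8, 9, 10, 11, 12, 13, 14, 17, 19, 20, 22, 24}
|A + A| = 23

|A + A| = 23


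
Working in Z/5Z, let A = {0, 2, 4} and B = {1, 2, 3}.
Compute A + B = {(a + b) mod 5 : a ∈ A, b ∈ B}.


Work in Z/5Z: reduce every sum a + b modulo 5.
Enumerate all 9 pairs:
a = 0: 0+1=1, 0+2=2, 0+3=3
a = 2: 2+1=3, 2+2=4, 2+3=0
a = 4: 4+1=0, 4+2=1, 4+3=2
Distinct residues collected: {0, 1, 2, 3, 4}
|A + B| = 5 (out of 5 total residues).

A + B = {0, 1, 2, 3, 4}


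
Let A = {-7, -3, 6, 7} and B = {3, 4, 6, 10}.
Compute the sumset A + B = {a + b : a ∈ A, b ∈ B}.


A + B = {a + b : a ∈ A, b ∈ B}.
Enumerate all |A|·|B| = 4·4 = 16 pairs (a, b) and collect distinct sums.
a = -7: -7+3=-4, -7+4=-3, -7+6=-1, -7+10=3
a = -3: -3+3=0, -3+4=1, -3+6=3, -3+10=7
a = 6: 6+3=9, 6+4=10, 6+6=12, 6+10=16
a = 7: 7+3=10, 7+4=11, 7+6=13, 7+10=17
Collecting distinct sums: A + B = {-4, -3, -1, 0, 1, 3, 7, 9, 10, 11, 12, 13, 16, 17}
|A + B| = 14

A + B = {-4, -3, -1, 0, 1, 3, 7, 9, 10, 11, 12, 13, 16, 17}


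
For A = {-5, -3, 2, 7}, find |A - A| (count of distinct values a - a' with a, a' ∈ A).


A - A = {a - a' : a, a' ∈ A}; |A| = 4.
Bounds: 2|A|-1 ≤ |A - A| ≤ |A|² - |A| + 1, i.e. 7 ≤ |A - A| ≤ 13.
Note: 0 ∈ A - A always (from a - a). The set is symmetric: if d ∈ A - A then -d ∈ A - A.
Enumerate nonzero differences d = a - a' with a > a' (then include -d):
Positive differences: {2, 5, 7, 10, 12}
Full difference set: {0} ∪ (positive diffs) ∪ (negative diffs).
|A - A| = 1 + 2·5 = 11 (matches direct enumeration: 11).

|A - A| = 11


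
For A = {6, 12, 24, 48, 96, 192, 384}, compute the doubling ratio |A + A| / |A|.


|A| = 7.
Compute A + A by enumerating all 49 pairs.
A + A = {12, 18, 24, 30, 36, 48, 54, 60, 72, 96, 102, 108, 120, 144, 192, 198, 204, 216, 240, 288, 384, 390, 396, 408, 432, 480, 576, 768}, so |A + A| = 28.
K = |A + A| / |A| = 28/7 = 4/1 ≈ 4.0000.
Reference: AP of size 7 gives K = 13/7 ≈ 1.8571; a fully generic set of size 7 gives K ≈ 4.0000.

|A| = 7, |A + A| = 28, K = 28/7 = 4/1.


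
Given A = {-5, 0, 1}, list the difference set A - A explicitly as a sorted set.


A - A = {a - a' : a, a' ∈ A}.
Compute a - a' for each ordered pair (a, a'):
a = -5: -5--5=0, -5-0=-5, -5-1=-6
a = 0: 0--5=5, 0-0=0, 0-1=-1
a = 1: 1--5=6, 1-0=1, 1-1=0
Collecting distinct values (and noting 0 appears from a-a):
A - A = {-6, -5, -1, 0, 1, 5, 6}
|A - A| = 7

A - A = {-6, -5, -1, 0, 1, 5, 6}


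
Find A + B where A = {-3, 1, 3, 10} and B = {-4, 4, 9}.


A + B = {a + b : a ∈ A, b ∈ B}.
Enumerate all |A|·|B| = 4·3 = 12 pairs (a, b) and collect distinct sums.
a = -3: -3+-4=-7, -3+4=1, -3+9=6
a = 1: 1+-4=-3, 1+4=5, 1+9=10
a = 3: 3+-4=-1, 3+4=7, 3+9=12
a = 10: 10+-4=6, 10+4=14, 10+9=19
Collecting distinct sums: A + B = {-7, -3, -1, 1, 5, 6, 7, 10, 12, 14, 19}
|A + B| = 11

A + B = {-7, -3, -1, 1, 5, 6, 7, 10, 12, 14, 19}


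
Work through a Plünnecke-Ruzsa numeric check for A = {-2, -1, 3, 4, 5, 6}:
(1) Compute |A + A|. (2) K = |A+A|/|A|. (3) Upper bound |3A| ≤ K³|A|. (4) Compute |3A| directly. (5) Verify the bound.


|A| = 6.
Step 1: Compute A + A by enumerating all 36 pairs.
A + A = {-4, -3, -2, 1, 2, 3, 4, 5, 6, 7, 8, 9, 10, 11, 12}, so |A + A| = 15.
Step 2: Doubling constant K = |A + A|/|A| = 15/6 = 15/6 ≈ 2.5000.
Step 3: Plünnecke-Ruzsa gives |3A| ≤ K³·|A| = (2.5000)³ · 6 ≈ 93.7500.
Step 4: Compute 3A = A + A + A directly by enumerating all triples (a,b,c) ∈ A³; |3A| = 24.
Step 5: Check 24 ≤ 93.7500? Yes ✓.

K = 15/6, Plünnecke-Ruzsa bound K³|A| ≈ 93.7500, |3A| = 24, inequality holds.


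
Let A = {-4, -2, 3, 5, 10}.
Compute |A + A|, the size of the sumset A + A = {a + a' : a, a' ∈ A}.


A + A = {a + a' : a, a' ∈ A}; |A| = 5.
General bounds: 2|A| - 1 ≤ |A + A| ≤ |A|(|A|+1)/2, i.e. 9 ≤ |A + A| ≤ 15.
Lower bound 2|A|-1 is attained iff A is an arithmetic progression.
Enumerate sums a + a' for a ≤ a' (symmetric, so this suffices):
a = -4: -4+-4=-8, -4+-2=-6, -4+3=-1, -4+5=1, -4+10=6
a = -2: -2+-2=-4, -2+3=1, -2+5=3, -2+10=8
a = 3: 3+3=6, 3+5=8, 3+10=13
a = 5: 5+5=10, 5+10=15
a = 10: 10+10=20
Distinct sums: {-8, -6, -4, -1, 1, 3, 6, 8, 10, 13, 15, 20}
|A + A| = 12

|A + A| = 12
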